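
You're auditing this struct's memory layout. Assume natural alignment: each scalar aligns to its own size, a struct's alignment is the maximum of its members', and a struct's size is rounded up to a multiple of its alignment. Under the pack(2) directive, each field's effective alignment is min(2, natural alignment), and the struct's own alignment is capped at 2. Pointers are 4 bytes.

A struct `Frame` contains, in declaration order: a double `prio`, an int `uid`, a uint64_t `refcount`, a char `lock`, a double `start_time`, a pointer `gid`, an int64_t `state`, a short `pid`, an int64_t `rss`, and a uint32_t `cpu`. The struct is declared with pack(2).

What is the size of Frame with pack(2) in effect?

@0: prio [8B, align 2] → 8
@8: uid [4B, align 2] → 12
@12: refcount [8B, align 2] → 20
@20: lock [1B, align 1] → 21
+1 pad (align 2)
@22: start_time [8B, align 2] → 30
@30: gid [4B, align 2] → 34
@34: state [8B, align 2] → 42
@42: pid [2B, align 2] → 44
@44: rss [8B, align 2] → 52
@52: cpu [4B, align 2] → 56
size 56, align 2

56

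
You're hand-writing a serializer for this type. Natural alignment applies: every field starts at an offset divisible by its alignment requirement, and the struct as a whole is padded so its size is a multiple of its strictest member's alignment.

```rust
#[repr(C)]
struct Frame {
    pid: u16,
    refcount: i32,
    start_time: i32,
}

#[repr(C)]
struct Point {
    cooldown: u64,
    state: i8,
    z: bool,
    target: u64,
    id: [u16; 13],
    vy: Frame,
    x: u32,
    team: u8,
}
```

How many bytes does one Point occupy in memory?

Frame: @0: pid [2B, align 2] → 2; +2 pad (align 4); @4: refcount [4B, align 4] → 8; @8: start_time [4B, align 4] → 12; size 12, align 4
@0: cooldown [8B, align 8] → 8
@8: state [1B, align 1] → 9
@9: z [1B, align 1] → 10
+6 pad (align 8)
@16: target [8B, align 8] → 24
@24: id [26B, align 2] → 50
+2 pad (align 4)
@52: vy [12B, align 4] → 64
@64: x [4B, align 4] → 68
@68: team [1B, align 1] → 69
+3 tail pad (align 8)
size 72, align 8

72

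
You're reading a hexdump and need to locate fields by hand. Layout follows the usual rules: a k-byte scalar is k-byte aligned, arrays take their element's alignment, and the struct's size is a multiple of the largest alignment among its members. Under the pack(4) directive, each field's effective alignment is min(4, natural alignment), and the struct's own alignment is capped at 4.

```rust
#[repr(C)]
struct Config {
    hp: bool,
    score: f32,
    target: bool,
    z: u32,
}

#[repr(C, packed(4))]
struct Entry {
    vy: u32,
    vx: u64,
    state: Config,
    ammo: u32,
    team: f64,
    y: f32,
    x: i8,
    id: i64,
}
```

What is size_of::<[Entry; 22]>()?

Config: 0..1  hp  (1B, 1-aligned); 1..4  -- padding (3B); 4..8  score  (4B, 4-aligned); 8..9  target  (1B, 1-aligned); 9..12  -- padding (3B); 12..16  z  (4B, 4-aligned); sizeof = 16, alignof = 4
0..4  vy  (4B, 4-aligned)
4..12  vx  (8B, 4-aligned)
12..28  state  (16B, 4-aligned)
28..32  ammo  (4B, 4-aligned)
32..40  team  (8B, 4-aligned)
40..44  y  (4B, 4-aligned)
44..45  x  (1B, 1-aligned)
45..48  -- padding (3B)
48..56  id  (8B, 4-aligned)
sizeof = 56, alignof = 4
array of 22: 22 × 56 = 1232

1232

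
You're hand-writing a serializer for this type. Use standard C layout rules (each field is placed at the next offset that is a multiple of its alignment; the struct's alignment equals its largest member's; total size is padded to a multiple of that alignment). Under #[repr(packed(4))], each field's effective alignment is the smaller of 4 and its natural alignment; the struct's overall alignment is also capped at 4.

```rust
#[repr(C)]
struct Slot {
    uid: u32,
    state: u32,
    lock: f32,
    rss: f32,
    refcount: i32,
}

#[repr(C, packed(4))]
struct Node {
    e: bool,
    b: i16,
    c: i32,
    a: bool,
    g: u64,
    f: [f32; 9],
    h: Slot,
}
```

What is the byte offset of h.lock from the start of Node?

Slot: uid at 0 (size 4, align 4) → ends 4; state at 4 (size 4, align 4) → ends 8; lock at 8 (size 4, align 4) → ends 12; rss at 12 (size 4, align 4) → ends 16; refcount at 16 (size 4, align 4) → ends 20; total 20 bytes, alignment 4
e at 0 (size 1, align 1) → ends 1
pad 1 to align 2 for b
b at 2 (size 2, align 2) → ends 4
c at 4 (size 4, align 4) → ends 8
a at 8 (size 1, align 1) → ends 9
pad 3 to align 4 for g
g at 12 (size 8, align 4) → ends 20
f at 20 (size 36, align 4) → ends 56
h at 56 (size 20, align 4) → ends 76
within Slot: lock at 8
56 + 8 = 64

64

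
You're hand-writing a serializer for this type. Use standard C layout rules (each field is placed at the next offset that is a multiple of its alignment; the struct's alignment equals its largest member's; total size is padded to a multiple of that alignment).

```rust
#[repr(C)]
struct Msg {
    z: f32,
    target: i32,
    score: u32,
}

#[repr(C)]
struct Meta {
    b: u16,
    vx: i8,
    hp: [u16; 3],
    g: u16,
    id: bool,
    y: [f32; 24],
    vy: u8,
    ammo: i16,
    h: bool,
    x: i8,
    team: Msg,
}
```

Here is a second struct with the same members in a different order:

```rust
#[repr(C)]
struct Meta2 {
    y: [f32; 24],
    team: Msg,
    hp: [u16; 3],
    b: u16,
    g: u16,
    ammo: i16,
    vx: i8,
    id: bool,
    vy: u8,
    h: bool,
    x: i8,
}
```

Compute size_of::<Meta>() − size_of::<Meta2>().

Msg: 0..4  z  (4B, 4-aligned); 4..8  target  (4B, 4-aligned); 8..12  score  (4B, 4-aligned); sizeof = 12, alignof = 4
0..2  b  (2B, 2-aligned)
2..3  vx  (1B, 1-aligned)
3..4  -- padding (1B)
4..10  hp  (6B, 2-aligned)
10..12  g  (2B, 2-aligned)
12..13  id  (1B, 1-aligned)
13..16  -- padding (3B)
16..112  y  (96B, 4-aligned)
112..113  vy  (1B, 1-aligned)
113..114  -- padding (1B)
114..116  ammo  (2B, 2-aligned)
116..117  h  (1B, 1-aligned)
117..118  x  (1B, 1-aligned)
118..120  -- padding (2B)
120..132  team  (12B, 4-aligned)
sizeof = 132, alignof = 4
— Meta2 —
0..96  y  (96B, 4-aligned)
96..108  team  (12B, 4-aligned)
108..114  hp  (6B, 2-aligned)
114..116  b  (2B, 2-aligned)
116..118  g  (2B, 2-aligned)
118..120  ammo  (2B, 2-aligned)
120..121  vx  (1B, 1-aligned)
121..122  id  (1B, 1-aligned)
122..123  vy  (1B, 1-aligned)
123..124  h  (1B, 1-aligned)
124..125  x  (1B, 1-aligned)
125..128  -- tail padding (3B)
sizeof = 128, alignof = 4
132 − 128 = 4

4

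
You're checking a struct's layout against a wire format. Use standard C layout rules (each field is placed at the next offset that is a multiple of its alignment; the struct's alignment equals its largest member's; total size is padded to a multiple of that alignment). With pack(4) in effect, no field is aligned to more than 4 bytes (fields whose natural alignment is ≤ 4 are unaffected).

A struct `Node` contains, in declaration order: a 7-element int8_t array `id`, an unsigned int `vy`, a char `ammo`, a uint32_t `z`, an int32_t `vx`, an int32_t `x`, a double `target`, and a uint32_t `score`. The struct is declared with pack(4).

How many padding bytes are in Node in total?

@0: id [7B, align 1] → 7
+1 pad (align 4)
@8: vy [4B, align 4] → 12
@12: ammo [1B, align 1] → 13
+3 pad (align 4)
@16: z [4B, align 4] → 20
@20: vx [4B, align 4] → 24
@24: x [4B, align 4] → 28
@28: target [8B, align 4] → 36
@36: score [4B, align 4] → 40
size 40, align 4
data bytes 36, size 40 → padding 4

4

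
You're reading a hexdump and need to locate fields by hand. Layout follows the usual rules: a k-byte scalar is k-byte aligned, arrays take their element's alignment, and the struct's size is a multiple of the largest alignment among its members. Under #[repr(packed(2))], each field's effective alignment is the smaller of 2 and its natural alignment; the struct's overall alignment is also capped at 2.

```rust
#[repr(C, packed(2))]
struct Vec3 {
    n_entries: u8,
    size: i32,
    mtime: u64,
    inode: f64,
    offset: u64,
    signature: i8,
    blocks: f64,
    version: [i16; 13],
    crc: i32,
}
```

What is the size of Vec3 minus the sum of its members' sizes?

2

@0: n_entries [1B, align 1] → 1
+1 pad (align 2)
@2: size [4B, align 2] → 6
@6: mtime [8B, align 2] → 14
@14: inode [8B, align 2] → 22
@22: offset [8B, align 2] → 30
@30: signature [1B, align 1] → 31
+1 pad (align 2)
@32: blocks [8B, align 2] → 40
@40: version [26B, align 2] → 66
@66: crc [4B, align 2] → 70
size 70, align 2
data bytes 68, size 70 → padding 2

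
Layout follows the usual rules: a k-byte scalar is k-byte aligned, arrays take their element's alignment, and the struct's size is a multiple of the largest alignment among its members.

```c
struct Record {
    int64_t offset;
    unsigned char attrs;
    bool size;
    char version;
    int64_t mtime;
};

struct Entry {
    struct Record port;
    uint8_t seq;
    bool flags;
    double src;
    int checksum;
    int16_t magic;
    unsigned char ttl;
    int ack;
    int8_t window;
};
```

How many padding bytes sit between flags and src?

6

Record: offset at 0 (size 8, align 8) → ends 8; attrs at 8 (size 1, align 1) → ends 9; size at 9 (size 1, align 1) → ends 10; version at 10 (size 1, align 1) → ends 11; pad 5 to align 8 for mtime; mtime at 16 (size 8, align 8) → ends 24; total 24 bytes, alignment 8
port at 0 (size 24, align 8) → ends 24
seq at 24 (size 1, align 1) → ends 25
flags at 25 (size 1, align 1) → ends 26
pad 6 to align 8 for src
src at 32 (size 8, align 8) → ends 40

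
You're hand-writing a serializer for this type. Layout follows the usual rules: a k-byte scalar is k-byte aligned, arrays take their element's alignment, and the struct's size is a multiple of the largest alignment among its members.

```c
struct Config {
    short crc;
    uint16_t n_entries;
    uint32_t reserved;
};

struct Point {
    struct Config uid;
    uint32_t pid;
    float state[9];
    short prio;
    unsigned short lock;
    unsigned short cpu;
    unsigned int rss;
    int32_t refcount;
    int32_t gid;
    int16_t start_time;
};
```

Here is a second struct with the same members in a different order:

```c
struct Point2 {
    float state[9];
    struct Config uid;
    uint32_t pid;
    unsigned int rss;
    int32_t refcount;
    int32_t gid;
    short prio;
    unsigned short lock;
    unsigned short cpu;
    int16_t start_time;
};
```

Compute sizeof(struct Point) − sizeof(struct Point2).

4

Config: @0: crc [2B, align 2] → 2; @2: n_entries [2B, align 2] → 4; @4: reserved [4B, align 4] → 8; size 8, align 4
@0: uid [8B, align 4] → 8
@8: pid [4B, align 4] → 12
@12: state [36B, align 4] → 48
@48: prio [2B, align 2] → 50
@50: lock [2B, align 2] → 52
@52: cpu [2B, align 2] → 54
+2 pad (align 4)
@56: rss [4B, align 4] → 60
@60: refcount [4B, align 4] → 64
@64: gid [4B, align 4] → 68
@68: start_time [2B, align 2] → 70
+2 tail pad (align 4)
size 72, align 4
— Point2 —
@0: state [36B, align 4] → 36
@36: uid [8B, align 4] → 44
@44: pid [4B, align 4] → 48
@48: rss [4B, align 4] → 52
@52: refcount [4B, align 4] → 56
@56: gid [4B, align 4] → 60
@60: prio [2B, align 2] → 62
@62: lock [2B, align 2] → 64
@64: cpu [2B, align 2] → 66
@66: start_time [2B, align 2] → 68
size 68, align 4
72 − 68 = 4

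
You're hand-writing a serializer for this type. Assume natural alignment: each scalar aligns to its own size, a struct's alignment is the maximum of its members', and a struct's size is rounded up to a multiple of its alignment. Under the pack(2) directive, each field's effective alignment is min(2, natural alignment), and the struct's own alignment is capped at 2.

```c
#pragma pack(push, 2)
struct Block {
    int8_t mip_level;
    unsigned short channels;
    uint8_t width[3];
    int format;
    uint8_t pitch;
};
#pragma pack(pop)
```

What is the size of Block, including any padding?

0..1  mip_level  (1B, 1-aligned)
1..2  -- padding (1B)
2..4  channels  (2B, 2-aligned)
4..7  width  (3B, 1-aligned)
7..8  -- padding (1B)
8..12  format  (4B, 2-aligned)
12..13  pitch  (1B, 1-aligned)
13..14  -- tail padding (1B)
sizeof = 14, alignof = 2

14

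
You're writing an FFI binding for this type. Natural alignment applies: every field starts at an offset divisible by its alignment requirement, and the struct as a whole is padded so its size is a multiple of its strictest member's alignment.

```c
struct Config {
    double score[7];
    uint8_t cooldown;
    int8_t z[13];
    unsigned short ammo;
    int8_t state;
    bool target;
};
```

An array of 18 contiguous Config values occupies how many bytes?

1440

score at 0 (size 56, align 8) → ends 56
cooldown at 56 (size 1, align 1) → ends 57
z at 57 (size 13, align 1) → ends 70
ammo at 70 (size 2, align 2) → ends 72
state at 72 (size 1, align 1) → ends 73
target at 73 (size 1, align 1) → ends 74
tail pad 6 to reach multiple of 8
total 80 bytes, alignment 8
array of 18: 18 × 80 = 1440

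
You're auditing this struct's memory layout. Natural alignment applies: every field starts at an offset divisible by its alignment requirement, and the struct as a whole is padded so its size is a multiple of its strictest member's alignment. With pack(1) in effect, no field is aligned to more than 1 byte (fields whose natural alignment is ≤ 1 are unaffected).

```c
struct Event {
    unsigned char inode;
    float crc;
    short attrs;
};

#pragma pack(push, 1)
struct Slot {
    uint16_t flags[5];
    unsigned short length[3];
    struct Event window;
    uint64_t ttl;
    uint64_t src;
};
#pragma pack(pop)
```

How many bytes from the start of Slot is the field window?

Event: 0..1  inode  (1B, 1-aligned); 1..4  -- padding (3B); 4..8  crc  (4B, 4-aligned); 8..10  attrs  (2B, 2-aligned); 10..12  -- tail padding (2B); sizeof = 12, alignof = 4
0..10  flags  (10B, 1-aligned)
10..16  length  (6B, 1-aligned)
16..28  window  (12B, 1-aligned)

16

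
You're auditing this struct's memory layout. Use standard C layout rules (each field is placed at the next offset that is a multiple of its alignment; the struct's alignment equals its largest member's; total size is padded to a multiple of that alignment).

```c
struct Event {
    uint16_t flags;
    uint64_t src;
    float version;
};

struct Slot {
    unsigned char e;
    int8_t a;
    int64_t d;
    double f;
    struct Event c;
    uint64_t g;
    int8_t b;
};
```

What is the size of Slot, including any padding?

Event: flags at 0 (size 2, align 2) → ends 2; pad 6 to align 8 for src; src at 8 (size 8, align 8) → ends 16; version at 16 (size 4, align 4) → ends 20; tail pad 4 to reach multiple of 8; total 24 bytes, alignment 8
e at 0 (size 1, align 1) → ends 1
a at 1 (size 1, align 1) → ends 2
pad 6 to align 8 for d
d at 8 (size 8, align 8) → ends 16
f at 16 (size 8, align 8) → ends 24
c at 24 (size 24, align 8) → ends 48
g at 48 (size 8, align 8) → ends 56
b at 56 (size 1, align 1) → ends 57
tail pad 7 to reach multiple of 8
total 64 bytes, alignment 8

64 bytes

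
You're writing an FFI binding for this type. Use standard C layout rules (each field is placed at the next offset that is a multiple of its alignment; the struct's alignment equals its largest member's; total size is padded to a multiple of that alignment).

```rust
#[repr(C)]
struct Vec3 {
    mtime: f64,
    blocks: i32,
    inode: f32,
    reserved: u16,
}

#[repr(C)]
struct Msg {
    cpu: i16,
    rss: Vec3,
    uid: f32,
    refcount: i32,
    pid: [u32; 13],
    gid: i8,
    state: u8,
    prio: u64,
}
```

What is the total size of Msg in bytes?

104 bytes

Vec3: @0: mtime [8B, align 8] → 8; @8: blocks [4B, align 4] → 12; @12: inode [4B, align 4] → 16; @16: reserved [2B, align 2] → 18; +6 tail pad (align 8); size 24, align 8
@0: cpu [2B, align 2] → 2
+6 pad (align 8)
@8: rss [24B, align 8] → 32
@32: uid [4B, align 4] → 36
@36: refcount [4B, align 4] → 40
@40: pid [52B, align 4] → 92
@92: gid [1B, align 1] → 93
@93: state [1B, align 1] → 94
+2 pad (align 8)
@96: prio [8B, align 8] → 104
size 104, align 8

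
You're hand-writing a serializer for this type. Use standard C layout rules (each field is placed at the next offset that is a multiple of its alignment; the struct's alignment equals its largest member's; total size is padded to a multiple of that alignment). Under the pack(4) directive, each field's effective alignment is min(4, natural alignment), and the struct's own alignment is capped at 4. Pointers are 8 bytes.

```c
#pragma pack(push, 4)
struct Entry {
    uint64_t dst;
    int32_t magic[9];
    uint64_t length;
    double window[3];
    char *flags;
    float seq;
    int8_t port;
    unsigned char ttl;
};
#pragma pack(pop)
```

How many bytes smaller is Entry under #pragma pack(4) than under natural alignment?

natural layout:
  0..8  dst  (8B, 8-aligned)
  8..44  magic  (36B, 4-aligned)
  44..48  -- padding (4B)
  48..56  length  (8B, 8-aligned)
  56..80  window  (24B, 8-aligned)
  80..88  flags  (8B, 8-aligned)
  88..92  seq  (4B, 4-aligned)
  92..93  port  (1B, 1-aligned)
  93..94  ttl  (1B, 1-aligned)
  94..96  -- tail padding (2B)
  sizeof = 96, alignof = 8
packed(4) layout:
  0..8  dst  (8B, 4-aligned)
  8..44  magic  (36B, 4-aligned)
  44..52  length  (8B, 4-aligned)
  52..76  window  (24B, 4-aligned)
  76..84  flags  (8B, 4-aligned)
  84..88  seq  (4B, 4-aligned)
  88..89  port  (1B, 1-aligned)
  89..90  ttl  (1B, 1-aligned)
  90..92  -- tail padding (2B)
  sizeof = 92, alignof = 4
96 − 92 = 4

4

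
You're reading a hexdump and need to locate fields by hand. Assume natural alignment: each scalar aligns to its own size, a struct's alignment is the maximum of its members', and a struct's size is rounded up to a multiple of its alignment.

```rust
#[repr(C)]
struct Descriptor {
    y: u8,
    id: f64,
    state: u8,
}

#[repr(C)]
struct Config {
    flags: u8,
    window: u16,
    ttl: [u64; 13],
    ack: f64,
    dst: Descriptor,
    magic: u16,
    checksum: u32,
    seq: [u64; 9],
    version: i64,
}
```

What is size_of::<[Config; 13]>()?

Descriptor: @0: y [1B, align 1] → 1; +7 pad (align 8); @8: id [8B, align 8] → 16; @16: state [1B, align 1] → 17; +7 tail pad (align 8); size 24, align 8
@0: flags [1B, align 1] → 1
+1 pad (align 2)
@2: window [2B, align 2] → 4
+4 pad (align 8)
@8: ttl [104B, align 8] → 112
@112: ack [8B, align 8] → 120
@120: dst [24B, align 8] → 144
@144: magic [2B, align 2] → 146
+2 pad (align 4)
@148: checksum [4B, align 4] → 152
@152: seq [72B, align 8] → 224
@224: version [8B, align 8] → 232
size 232, align 8
array of 13: 13 × 232 = 3016

3016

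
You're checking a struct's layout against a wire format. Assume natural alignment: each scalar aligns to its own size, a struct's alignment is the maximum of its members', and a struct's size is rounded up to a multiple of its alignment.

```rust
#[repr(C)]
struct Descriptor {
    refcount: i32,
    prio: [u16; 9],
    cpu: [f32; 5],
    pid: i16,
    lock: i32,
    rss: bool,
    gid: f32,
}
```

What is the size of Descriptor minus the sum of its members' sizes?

refcount at 0 (size 4, align 4) → ends 4
prio at 4 (size 18, align 2) → ends 22
pad 2 to align 4 for cpu
cpu at 24 (size 20, align 4) → ends 44
pid at 44 (size 2, align 2) → ends 46
pad 2 to align 4 for lock
lock at 48 (size 4, align 4) → ends 52
rss at 52 (size 1, align 1) → ends 53
pad 3 to align 4 for gid
gid at 56 (size 4, align 4) → ends 60
total 60 bytes, alignment 4
data bytes 53, size 60 → padding 7

7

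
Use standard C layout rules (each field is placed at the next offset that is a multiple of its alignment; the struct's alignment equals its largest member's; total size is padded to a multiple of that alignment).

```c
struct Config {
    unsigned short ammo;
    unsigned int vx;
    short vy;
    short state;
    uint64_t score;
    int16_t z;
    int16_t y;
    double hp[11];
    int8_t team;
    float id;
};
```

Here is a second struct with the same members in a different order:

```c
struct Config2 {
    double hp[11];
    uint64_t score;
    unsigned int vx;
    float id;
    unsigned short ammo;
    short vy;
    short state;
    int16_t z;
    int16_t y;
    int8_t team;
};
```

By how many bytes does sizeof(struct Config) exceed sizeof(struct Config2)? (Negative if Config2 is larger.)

8

0..2  ammo  (2B, 2-aligned)
2..4  -- padding (2B)
4..8  vx  (4B, 4-aligned)
8..10  vy  (2B, 2-aligned)
10..12  state  (2B, 2-aligned)
12..16  -- padding (4B)
16..24  score  (8B, 8-aligned)
24..26  z  (2B, 2-aligned)
26..28  y  (2B, 2-aligned)
28..32  -- padding (4B)
32..120  hp  (88B, 8-aligned)
120..121  team  (1B, 1-aligned)
121..124  -- padding (3B)
124..128  id  (4B, 4-aligned)
sizeof = 128, alignof = 8
— Config2 —
0..88  hp  (88B, 8-aligned)
88..96  score  (8B, 8-aligned)
96..100  vx  (4B, 4-aligned)
100..104  id  (4B, 4-aligned)
104..106  ammo  (2B, 2-aligned)
106..108  vy  (2B, 2-aligned)
108..110  state  (2B, 2-aligned)
110..112  z  (2B, 2-aligned)
112..114  y  (2B, 2-aligned)
114..115  team  (1B, 1-aligned)
115..120  -- tail padding (5B)
sizeof = 120, alignof = 8
128 − 120 = 8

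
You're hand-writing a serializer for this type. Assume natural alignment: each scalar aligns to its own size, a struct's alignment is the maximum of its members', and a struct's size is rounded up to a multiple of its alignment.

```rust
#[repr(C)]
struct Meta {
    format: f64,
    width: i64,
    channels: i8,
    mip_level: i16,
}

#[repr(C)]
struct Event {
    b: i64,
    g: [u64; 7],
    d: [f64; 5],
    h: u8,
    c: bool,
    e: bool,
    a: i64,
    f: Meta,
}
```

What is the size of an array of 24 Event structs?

Meta: @0: format [8B, align 8] → 8; @8: width [8B, align 8] → 16; @16: channels [1B, align 1] → 17; +1 pad (align 2); @18: mip_level [2B, align 2] → 20; +4 tail pad (align 8); size 24, align 8
@0: b [8B, align 8] → 8
@8: g [56B, align 8] → 64
@64: d [40B, align 8] → 104
@104: h [1B, align 1] → 105
@105: c [1B, align 1] → 106
@106: e [1B, align 1] → 107
+5 pad (align 8)
@112: a [8B, align 8] → 120
@120: f [24B, align 8] → 144
size 144, align 8
array of 24: 24 × 144 = 3456

3456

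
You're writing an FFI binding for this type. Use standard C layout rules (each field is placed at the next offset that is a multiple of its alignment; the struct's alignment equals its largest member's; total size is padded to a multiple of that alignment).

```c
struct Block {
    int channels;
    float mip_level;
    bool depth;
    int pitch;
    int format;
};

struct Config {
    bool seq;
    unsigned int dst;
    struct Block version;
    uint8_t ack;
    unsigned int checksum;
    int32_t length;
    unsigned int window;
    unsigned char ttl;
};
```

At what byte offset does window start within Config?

40

Block: 0..4  channels  (4B, 4-aligned); 4..8  mip_level  (4B, 4-aligned); 8..9  depth  (1B, 1-aligned); 9..12  -- padding (3B); 12..16  pitch  (4B, 4-aligned); 16..20  format  (4B, 4-aligned); sizeof = 20, alignof = 4
0..1  seq  (1B, 1-aligned)
1..4  -- padding (3B)
4..8  dst  (4B, 4-aligned)
8..28  version  (20B, 4-aligned)
28..29  ack  (1B, 1-aligned)
29..32  -- padding (3B)
32..36  checksum  (4B, 4-aligned)
36..40  length  (4B, 4-aligned)
40..44  window  (4B, 4-aligned)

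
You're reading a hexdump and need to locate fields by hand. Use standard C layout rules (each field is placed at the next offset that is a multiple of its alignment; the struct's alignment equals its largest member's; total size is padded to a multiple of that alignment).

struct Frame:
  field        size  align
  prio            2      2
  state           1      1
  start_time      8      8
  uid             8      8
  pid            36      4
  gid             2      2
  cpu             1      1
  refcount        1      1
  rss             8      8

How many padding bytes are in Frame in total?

5

prio at 0 (size 2, align 2) → ends 2
state at 2 (size 1, align 1) → ends 3
pad 5 to align 8 for start_time
start_time at 8 (size 8, align 8) → ends 16
uid at 16 (size 8, align 8) → ends 24
pid at 24 (size 36, align 4) → ends 60
gid at 60 (size 2, align 2) → ends 62
cpu at 62 (size 1, align 1) → ends 63
refcount at 63 (size 1, align 1) → ends 64
rss at 64 (size 8, align 8) → ends 72
total 72 bytes, alignment 8
data bytes 67, size 72 → padding 5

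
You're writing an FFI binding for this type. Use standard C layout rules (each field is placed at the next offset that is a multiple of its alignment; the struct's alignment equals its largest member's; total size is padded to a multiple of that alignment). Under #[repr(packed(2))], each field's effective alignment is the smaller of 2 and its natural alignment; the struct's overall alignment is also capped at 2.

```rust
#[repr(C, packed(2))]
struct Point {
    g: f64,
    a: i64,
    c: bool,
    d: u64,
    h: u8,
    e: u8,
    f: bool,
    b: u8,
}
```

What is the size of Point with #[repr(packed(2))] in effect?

g at 0 (size 8, align 2) → ends 8
a at 8 (size 8, align 2) → ends 16
c at 16 (size 1, align 1) → ends 17
pad 1 to align 2 for d
d at 18 (size 8, align 2) → ends 26
h at 26 (size 1, align 1) → ends 27
e at 27 (size 1, align 1) → ends 28
f at 28 (size 1, align 1) → ends 29
b at 29 (size 1, align 1) → ends 30
total 30 bytes, alignment 2

30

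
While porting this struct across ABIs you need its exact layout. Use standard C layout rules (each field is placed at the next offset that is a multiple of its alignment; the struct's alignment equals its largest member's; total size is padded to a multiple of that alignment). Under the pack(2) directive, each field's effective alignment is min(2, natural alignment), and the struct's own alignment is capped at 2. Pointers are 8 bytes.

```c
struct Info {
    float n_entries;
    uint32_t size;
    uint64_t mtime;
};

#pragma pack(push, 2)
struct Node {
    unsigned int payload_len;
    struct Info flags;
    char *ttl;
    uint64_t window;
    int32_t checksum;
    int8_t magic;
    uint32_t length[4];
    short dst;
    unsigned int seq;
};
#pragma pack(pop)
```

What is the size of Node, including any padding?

Info: n_entries at 0 (size 4, align 4) → ends 4; size at 4 (size 4, align 4) → ends 8; mtime at 8 (size 8, align 8) → ends 16; total 16 bytes, alignment 8
payload_len at 0 (size 4, align 2) → ends 4
flags at 4 (size 16, align 2) → ends 20
ttl at 20 (size 8, align 2) → ends 28
window at 28 (size 8, align 2) → ends 36
checksum at 36 (size 4, align 2) → ends 40
magic at 40 (size 1, align 1) → ends 41
pad 1 to align 2 for length
length at 42 (size 16, align 2) → ends 58
dst at 58 (size 2, align 2) → ends 60
seq at 60 (size 4, align 2) → ends 64
total 64 bytes, alignment 2

64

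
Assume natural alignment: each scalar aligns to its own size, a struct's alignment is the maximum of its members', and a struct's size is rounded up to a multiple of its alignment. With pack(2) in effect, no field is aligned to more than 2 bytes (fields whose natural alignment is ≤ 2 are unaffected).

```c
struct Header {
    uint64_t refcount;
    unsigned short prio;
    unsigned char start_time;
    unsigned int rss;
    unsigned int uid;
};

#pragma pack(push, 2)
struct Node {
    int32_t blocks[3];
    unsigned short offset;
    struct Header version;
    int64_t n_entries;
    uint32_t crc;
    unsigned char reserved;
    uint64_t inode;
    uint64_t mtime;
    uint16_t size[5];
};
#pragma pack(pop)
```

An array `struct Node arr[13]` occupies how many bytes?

1014

Header: @0: refcount [8B, align 8] → 8; @8: prio [2B, align 2] → 10; @10: start_time [1B, align 1] → 11; +1 pad (align 4); @12: rss [4B, align 4] → 16; @16: uid [4B, align 4] → 20; +4 tail pad (align 8); size 24, align 8
@0: blocks [12B, align 2] → 12
@12: offset [2B, align 2] → 14
@14: version [24B, align 2] → 38
@38: n_entries [8B, align 2] → 46
@46: crc [4B, align 2] → 50
@50: reserved [1B, align 1] → 51
+1 pad (align 2)
@52: inode [8B, align 2] → 60
@60: mtime [8B, align 2] → 68
@68: size [10B, align 2] → 78
size 78, align 2
array of 13: 13 × 78 = 1014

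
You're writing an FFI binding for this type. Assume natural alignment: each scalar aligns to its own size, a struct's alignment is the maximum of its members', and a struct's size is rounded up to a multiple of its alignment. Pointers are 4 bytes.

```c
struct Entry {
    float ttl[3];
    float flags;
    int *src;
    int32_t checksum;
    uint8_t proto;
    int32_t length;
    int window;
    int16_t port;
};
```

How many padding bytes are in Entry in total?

5

@0: ttl [12B, align 4] → 12
@12: flags [4B, align 4] → 16
@16: src [4B, align 4] → 20
@20: checksum [4B, align 4] → 24
@24: proto [1B, align 1] → 25
+3 pad (align 4)
@28: length [4B, align 4] → 32
@32: window [4B, align 4] → 36
@36: port [2B, align 2] → 38
+2 tail pad (align 4)
size 40, align 4
data bytes 35, size 40 → padding 5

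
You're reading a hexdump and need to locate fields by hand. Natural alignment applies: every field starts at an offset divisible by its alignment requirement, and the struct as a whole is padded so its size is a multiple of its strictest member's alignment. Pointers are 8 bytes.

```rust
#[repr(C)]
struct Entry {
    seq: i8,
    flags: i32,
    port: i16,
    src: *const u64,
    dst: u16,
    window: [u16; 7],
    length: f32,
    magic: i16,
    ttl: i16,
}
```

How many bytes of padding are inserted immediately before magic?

0..1  seq  (1B, 1-aligned)
1..4  -- padding (3B)
4..8  flags  (4B, 4-aligned)
8..10  port  (2B, 2-aligned)
10..16  -- padding (6B)
16..24  src  (8B, 8-aligned)
24..26  dst  (2B, 2-aligned)
26..40  window  (14B, 2-aligned)
40..44  length  (4B, 4-aligned)
44..46  magic  (2B, 2-aligned)

0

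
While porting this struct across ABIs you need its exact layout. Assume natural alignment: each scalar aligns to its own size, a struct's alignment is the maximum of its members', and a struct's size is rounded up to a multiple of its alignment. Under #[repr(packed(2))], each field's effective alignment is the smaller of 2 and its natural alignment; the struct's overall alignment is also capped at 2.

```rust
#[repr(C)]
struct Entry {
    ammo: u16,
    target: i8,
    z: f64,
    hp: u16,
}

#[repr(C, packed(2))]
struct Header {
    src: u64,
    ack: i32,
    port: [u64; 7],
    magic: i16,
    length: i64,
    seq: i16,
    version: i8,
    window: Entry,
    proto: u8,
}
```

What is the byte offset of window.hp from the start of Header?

Entry: @0: ammo [2B, align 2] → 2; @2: target [1B, align 1] → 3; +5 pad (align 8); @8: z [8B, align 8] → 16; @16: hp [2B, align 2] → 18; +6 tail pad (align 8); size 24, align 8
@0: src [8B, align 2] → 8
@8: ack [4B, align 2] → 12
@12: port [56B, align 2] → 68
@68: magic [2B, align 2] → 70
@70: length [8B, align 2] → 78
@78: seq [2B, align 2] → 80
@80: version [1B, align 1] → 81
+1 pad (align 2)
@82: window [24B, align 2] → 106
within Entry: hp at 16
82 + 16 = 98

98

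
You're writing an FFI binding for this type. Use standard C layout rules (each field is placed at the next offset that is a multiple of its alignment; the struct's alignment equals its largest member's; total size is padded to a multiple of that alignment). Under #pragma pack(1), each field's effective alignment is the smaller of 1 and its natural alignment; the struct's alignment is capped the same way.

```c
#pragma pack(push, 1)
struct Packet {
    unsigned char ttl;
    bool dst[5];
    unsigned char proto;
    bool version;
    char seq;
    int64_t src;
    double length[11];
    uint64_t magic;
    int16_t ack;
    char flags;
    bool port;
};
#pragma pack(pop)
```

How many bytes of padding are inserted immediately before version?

@0: ttl [1B, align 1] → 1
@1: dst [5B, align 1] → 6
@6: proto [1B, align 1] → 7
@7: version [1B, align 1] → 8

0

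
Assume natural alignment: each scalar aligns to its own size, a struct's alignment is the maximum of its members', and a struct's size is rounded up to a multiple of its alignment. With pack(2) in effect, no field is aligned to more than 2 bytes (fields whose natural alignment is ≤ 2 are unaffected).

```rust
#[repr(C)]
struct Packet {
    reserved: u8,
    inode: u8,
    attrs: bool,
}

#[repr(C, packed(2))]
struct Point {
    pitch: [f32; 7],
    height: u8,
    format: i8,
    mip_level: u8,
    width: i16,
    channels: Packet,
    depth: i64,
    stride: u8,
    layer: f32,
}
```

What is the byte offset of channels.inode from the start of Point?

35

Packet: 0..1  reserved  (1B, 1-aligned); 1..2  inode  (1B, 1-aligned); 2..3  attrs  (1B, 1-aligned); sizeof = 3, alignof = 1
0..28  pitch  (28B, 2-aligned)
28..29  height  (1B, 1-aligned)
29..30  format  (1B, 1-aligned)
30..31  mip_level  (1B, 1-aligned)
31..32  -- padding (1B)
32..34  width  (2B, 2-aligned)
34..37  channels  (3B, 1-aligned)
within Packet: inode at 1
34 + 1 = 35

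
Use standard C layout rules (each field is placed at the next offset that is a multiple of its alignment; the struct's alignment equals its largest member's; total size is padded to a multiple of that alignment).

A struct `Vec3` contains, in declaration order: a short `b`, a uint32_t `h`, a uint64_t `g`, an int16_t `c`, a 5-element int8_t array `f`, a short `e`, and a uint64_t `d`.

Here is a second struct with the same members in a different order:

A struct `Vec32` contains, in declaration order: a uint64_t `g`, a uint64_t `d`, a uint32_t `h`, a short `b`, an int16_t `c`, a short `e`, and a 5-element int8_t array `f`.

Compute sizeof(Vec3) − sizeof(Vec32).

b at 0 (size 2, align 2) → ends 2
pad 2 to align 4 for h
h at 4 (size 4, align 4) → ends 8
g at 8 (size 8, align 8) → ends 16
c at 16 (size 2, align 2) → ends 18
f at 18 (size 5, align 1) → ends 23
pad 1 to align 2 for e
e at 24 (size 2, align 2) → ends 26
pad 6 to align 8 for d
d at 32 (size 8, align 8) → ends 40
total 40 bytes, alignment 8
— Vec32 —
g at 0 (size 8, align 8) → ends 8
d at 8 (size 8, align 8) → ends 16
h at 16 (size 4, align 4) → ends 20
b at 20 (size 2, align 2) → ends 22
c at 22 (size 2, align 2) → ends 24
e at 24 (size 2, align 2) → ends 26
f at 26 (size 5, align 1) → ends 31
tail pad 1 to reach multiple of 8
total 32 bytes, alignment 8
40 − 32 = 8

8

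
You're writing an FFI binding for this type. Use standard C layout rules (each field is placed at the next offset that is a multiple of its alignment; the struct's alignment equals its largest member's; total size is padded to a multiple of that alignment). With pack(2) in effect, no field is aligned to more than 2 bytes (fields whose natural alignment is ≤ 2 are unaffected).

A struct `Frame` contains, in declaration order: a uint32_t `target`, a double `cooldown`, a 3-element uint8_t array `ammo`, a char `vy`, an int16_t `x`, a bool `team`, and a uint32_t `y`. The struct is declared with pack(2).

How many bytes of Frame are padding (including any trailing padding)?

0..4  target  (4B, 2-aligned)
4..12  cooldown  (8B, 2-aligned)
12..15  ammo  (3B, 1-aligned)
15..16  vy  (1B, 1-aligned)
16..18  x  (2B, 2-aligned)
18..19  team  (1B, 1-aligned)
19..20  -- padding (1B)
20..24  y  (4B, 2-aligned)
sizeof = 24, alignof = 2
data bytes 23, size 24 → padding 1

1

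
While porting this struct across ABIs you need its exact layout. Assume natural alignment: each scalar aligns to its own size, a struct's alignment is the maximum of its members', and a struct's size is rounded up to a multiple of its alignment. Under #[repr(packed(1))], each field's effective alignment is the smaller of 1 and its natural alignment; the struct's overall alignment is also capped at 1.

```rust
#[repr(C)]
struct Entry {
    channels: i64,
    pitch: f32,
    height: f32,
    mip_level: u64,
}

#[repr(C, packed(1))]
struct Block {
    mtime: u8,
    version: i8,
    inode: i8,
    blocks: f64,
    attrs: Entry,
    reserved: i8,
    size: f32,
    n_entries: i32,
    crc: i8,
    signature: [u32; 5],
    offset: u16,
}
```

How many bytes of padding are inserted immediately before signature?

Entry: channels at 0 (size 8, align 8) → ends 8; pitch at 8 (size 4, align 4) → ends 12; height at 12 (size 4, align 4) → ends 16; mip_level at 16 (size 8, align 8) → ends 24; total 24 bytes, alignment 8
mtime at 0 (size 1, align 1) → ends 1
version at 1 (size 1, align 1) → ends 2
inode at 2 (size 1, align 1) → ends 3
blocks at 3 (size 8, align 1) → ends 11
attrs at 11 (size 24, align 1) → ends 35
reserved at 35 (size 1, align 1) → ends 36
size at 36 (size 4, align 1) → ends 40
n_entries at 40 (size 4, align 1) → ends 44
crc at 44 (size 1, align 1) → ends 45
signature at 45 (size 20, align 1) → ends 65

0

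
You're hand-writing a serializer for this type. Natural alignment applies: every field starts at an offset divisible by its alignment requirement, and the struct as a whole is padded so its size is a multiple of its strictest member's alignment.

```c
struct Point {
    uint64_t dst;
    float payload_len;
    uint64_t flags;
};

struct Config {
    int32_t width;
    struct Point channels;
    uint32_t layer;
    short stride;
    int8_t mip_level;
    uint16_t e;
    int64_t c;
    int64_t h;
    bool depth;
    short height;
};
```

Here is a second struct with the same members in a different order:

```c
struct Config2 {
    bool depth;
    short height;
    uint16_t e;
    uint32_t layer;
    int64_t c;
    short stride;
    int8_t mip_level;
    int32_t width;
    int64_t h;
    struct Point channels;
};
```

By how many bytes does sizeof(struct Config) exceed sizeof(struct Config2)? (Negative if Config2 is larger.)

Point: dst at 0 (size 8, align 8) → ends 8; payload_len at 8 (size 4, align 4) → ends 12; pad 4 to align 8 for flags; flags at 16 (size 8, align 8) → ends 24; total 24 bytes, alignment 8
width at 0 (size 4, align 4) → ends 4
pad 4 to align 8 for channels
channels at 8 (size 24, align 8) → ends 32
layer at 32 (size 4, align 4) → ends 36
stride at 36 (size 2, align 2) → ends 38
mip_level at 38 (size 1, align 1) → ends 39
pad 1 to align 2 for e
e at 40 (size 2, align 2) → ends 42
pad 6 to align 8 for c
c at 48 (size 8, align 8) → ends 56
h at 56 (size 8, align 8) → ends 64
depth at 64 (size 1, align 1) → ends 65
pad 1 to align 2 for height
height at 66 (size 2, align 2) → ends 68
tail pad 4 to reach multiple of 8
total 72 bytes, alignment 8
— Config2 —
depth at 0 (size 1, align 1) → ends 1
pad 1 to align 2 for height
height at 2 (size 2, align 2) → ends 4
e at 4 (size 2, align 2) → ends 6
pad 2 to align 4 for layer
layer at 8 (size 4, align 4) → ends 12
pad 4 to align 8 for c
c at 16 (size 8, align 8) → ends 24
stride at 24 (size 2, align 2) → ends 26
mip_level at 26 (size 1, align 1) → ends 27
pad 1 to align 4 for width
width at 28 (size 4, align 4) → ends 32
h at 32 (size 8, align 8) → ends 40
channels at 40 (size 24, align 8) → ends 64
total 64 bytes, alignment 8
72 − 64 = 8

8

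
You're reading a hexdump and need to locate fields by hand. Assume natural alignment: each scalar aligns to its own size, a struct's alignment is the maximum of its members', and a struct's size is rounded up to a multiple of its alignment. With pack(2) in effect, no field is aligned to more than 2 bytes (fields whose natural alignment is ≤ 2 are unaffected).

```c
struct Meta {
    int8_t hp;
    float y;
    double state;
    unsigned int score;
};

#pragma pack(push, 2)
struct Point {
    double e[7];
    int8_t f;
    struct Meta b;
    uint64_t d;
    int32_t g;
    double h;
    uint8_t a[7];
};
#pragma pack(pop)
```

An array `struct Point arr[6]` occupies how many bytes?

Meta: 0..1  hp  (1B, 1-aligned); 1..4  -- padding (3B); 4..8  y  (4B, 4-aligned); 8..16  state  (8B, 8-aligned); 16..20  score  (4B, 4-aligned); 20..24  -- tail padding (4B); sizeof = 24, alignof = 8
0..56  e  (56B, 2-aligned)
56..57  f  (1B, 1-aligned)
57..58  -- padding (1B)
58..82  b  (24B, 2-aligned)
82..90  d  (8B, 2-aligned)
90..94  g  (4B, 2-aligned)
94..102  h  (8B, 2-aligned)
102..109  a  (7B, 1-aligned)
109..110  -- tail padding (1B)
sizeof = 110, alignof = 2
array of 6: 6 × 110 = 660

660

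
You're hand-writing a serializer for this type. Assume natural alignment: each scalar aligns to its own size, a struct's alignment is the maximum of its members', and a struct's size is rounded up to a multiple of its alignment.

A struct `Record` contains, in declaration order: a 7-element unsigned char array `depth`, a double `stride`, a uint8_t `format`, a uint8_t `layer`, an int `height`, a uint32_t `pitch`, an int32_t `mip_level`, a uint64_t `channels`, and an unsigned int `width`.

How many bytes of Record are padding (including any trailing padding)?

7

depth at 0 (size 7, align 1) → ends 7
pad 1 to align 8 for stride
stride at 8 (size 8, align 8) → ends 16
format at 16 (size 1, align 1) → ends 17
layer at 17 (size 1, align 1) → ends 18
pad 2 to align 4 for height
height at 20 (size 4, align 4) → ends 24
pitch at 24 (size 4, align 4) → ends 28
mip_level at 28 (size 4, align 4) → ends 32
channels at 32 (size 8, align 8) → ends 40
width at 40 (size 4, align 4) → ends 44
tail pad 4 to reach multiple of 8
total 48 bytes, alignment 8
data bytes 41, size 48 → padding 7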